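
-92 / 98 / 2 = -23 / 49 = -0.47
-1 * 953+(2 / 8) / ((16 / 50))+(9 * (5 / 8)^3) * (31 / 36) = -950.33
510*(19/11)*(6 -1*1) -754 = 40156/11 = 3650.55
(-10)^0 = 1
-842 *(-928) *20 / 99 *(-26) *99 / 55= -81263104 / 11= -7387554.91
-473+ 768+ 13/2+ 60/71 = 42933/142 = 302.35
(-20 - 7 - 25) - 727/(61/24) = -20620/61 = -338.03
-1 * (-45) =45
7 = 7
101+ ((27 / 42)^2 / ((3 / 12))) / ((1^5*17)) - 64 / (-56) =102.24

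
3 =3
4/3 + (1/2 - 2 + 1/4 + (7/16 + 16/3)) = 281/48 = 5.85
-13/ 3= -4.33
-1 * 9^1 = -9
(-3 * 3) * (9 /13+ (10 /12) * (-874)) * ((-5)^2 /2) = 1064175 /13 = 81859.62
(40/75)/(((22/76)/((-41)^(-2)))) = 304/277365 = 0.00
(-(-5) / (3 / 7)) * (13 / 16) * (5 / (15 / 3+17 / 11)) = 25025 / 3456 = 7.24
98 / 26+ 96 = 99.77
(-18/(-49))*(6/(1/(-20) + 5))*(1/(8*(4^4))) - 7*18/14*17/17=-620913/68992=-9.00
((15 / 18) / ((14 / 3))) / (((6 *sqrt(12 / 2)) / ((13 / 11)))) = 65 *sqrt(6) / 11088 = 0.01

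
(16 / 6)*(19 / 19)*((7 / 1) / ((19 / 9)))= 168 / 19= 8.84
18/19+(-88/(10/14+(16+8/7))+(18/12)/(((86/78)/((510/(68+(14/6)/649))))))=84136037009/13521656375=6.22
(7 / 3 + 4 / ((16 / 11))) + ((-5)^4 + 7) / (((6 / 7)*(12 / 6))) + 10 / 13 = 19475 / 52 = 374.52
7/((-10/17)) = -119/10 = -11.90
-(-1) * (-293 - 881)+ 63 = -1111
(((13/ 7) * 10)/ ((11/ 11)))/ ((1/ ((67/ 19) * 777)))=966810/ 19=50884.74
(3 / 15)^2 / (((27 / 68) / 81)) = 204 / 25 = 8.16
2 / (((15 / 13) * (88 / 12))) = 13 / 55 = 0.24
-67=-67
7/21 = 1/3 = 0.33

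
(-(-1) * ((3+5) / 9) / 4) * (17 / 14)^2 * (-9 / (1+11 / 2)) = -289 / 637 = -0.45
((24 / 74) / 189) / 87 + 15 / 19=3042031 / 3853143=0.79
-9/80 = -0.11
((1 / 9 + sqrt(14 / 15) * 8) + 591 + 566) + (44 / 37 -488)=8 * sqrt(210) / 15 + 223210 / 333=678.03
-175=-175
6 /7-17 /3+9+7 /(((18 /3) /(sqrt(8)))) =7 * sqrt(2) /3+88 /21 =7.49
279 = 279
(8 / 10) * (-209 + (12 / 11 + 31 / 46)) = -209722 / 1265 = -165.79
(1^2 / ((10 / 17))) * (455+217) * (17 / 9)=32368 / 15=2157.87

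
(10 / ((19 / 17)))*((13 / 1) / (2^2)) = 1105 / 38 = 29.08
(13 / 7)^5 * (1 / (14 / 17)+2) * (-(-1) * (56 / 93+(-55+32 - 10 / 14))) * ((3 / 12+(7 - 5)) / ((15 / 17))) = -427365297567 / 102119332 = -4184.96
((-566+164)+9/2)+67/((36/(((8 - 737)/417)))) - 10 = -228379/556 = -410.75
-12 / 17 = -0.71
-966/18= -161/3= -53.67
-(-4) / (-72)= -1 / 18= -0.06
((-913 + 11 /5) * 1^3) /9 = -506 /5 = -101.20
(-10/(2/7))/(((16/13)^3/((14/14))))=-76895/4096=-18.77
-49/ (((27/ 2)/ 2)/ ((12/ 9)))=-784/ 81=-9.68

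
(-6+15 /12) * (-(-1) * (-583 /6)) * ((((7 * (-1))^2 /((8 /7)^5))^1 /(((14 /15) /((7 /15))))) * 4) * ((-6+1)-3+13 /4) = -173325330409 /1572864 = -110197.28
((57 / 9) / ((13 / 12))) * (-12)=-912 / 13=-70.15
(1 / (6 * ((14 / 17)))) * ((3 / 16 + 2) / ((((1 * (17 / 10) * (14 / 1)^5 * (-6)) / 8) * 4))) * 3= -25 / 51631104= -0.00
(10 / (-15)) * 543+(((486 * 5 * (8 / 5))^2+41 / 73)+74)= 1103486729 / 73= 15116256.56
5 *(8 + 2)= 50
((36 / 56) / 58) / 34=9 / 27608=0.00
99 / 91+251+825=98015 / 91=1077.09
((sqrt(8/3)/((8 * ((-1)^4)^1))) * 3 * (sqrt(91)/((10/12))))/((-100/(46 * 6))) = -207 * sqrt(546)/250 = -19.35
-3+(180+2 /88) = 7789 /44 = 177.02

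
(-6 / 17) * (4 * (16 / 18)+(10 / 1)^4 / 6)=-30064 / 51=-589.49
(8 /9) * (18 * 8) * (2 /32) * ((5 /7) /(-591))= -40 /4137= -0.01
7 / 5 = 1.40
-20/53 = -0.38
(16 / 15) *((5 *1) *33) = 176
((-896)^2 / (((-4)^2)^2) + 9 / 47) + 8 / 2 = 3140.19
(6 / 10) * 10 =6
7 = 7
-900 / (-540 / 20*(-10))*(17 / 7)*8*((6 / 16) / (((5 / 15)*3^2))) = -170 / 21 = -8.10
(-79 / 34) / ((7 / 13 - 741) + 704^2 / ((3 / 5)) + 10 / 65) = -3081 / 1094329712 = -0.00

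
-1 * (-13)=13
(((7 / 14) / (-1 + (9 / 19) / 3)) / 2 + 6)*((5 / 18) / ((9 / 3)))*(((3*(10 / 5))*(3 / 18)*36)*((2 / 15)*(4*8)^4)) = 23920640 / 9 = 2657848.89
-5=-5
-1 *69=-69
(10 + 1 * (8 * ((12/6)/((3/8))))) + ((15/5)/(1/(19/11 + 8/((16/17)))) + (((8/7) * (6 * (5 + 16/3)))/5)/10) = 979043/11550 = 84.77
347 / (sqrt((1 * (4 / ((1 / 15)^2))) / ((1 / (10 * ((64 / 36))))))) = 347 * sqrt(10) / 400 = 2.74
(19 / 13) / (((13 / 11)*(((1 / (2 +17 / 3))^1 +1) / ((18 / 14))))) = 43263 / 30758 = 1.41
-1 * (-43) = 43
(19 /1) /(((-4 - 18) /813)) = -15447 /22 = -702.14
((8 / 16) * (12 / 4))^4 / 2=81 / 32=2.53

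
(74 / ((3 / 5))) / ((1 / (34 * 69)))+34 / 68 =289340.50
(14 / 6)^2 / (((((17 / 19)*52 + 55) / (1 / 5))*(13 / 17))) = 15827 / 1128465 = 0.01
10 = 10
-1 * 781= -781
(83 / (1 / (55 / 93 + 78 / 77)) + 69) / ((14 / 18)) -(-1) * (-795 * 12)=-155060772 / 16709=-9280.07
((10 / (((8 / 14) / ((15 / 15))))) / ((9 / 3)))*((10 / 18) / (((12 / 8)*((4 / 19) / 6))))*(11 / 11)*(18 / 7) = 475 / 3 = 158.33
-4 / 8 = -1 / 2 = -0.50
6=6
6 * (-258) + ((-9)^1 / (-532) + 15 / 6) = -822197 / 532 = -1545.48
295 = 295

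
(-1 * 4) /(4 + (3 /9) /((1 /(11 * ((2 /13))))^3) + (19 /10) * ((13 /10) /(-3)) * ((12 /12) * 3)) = -1.27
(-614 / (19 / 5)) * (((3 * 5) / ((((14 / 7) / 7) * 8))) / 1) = -161175 / 152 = -1060.36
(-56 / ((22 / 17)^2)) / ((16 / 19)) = -38437 / 968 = -39.71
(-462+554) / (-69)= -4 / 3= -1.33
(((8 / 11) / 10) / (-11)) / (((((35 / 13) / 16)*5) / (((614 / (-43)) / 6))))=255424 / 13657875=0.02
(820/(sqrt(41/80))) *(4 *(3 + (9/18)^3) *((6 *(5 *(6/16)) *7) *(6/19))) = 472500 *sqrt(205)/19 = 356061.60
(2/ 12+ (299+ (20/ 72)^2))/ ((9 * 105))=19391/ 61236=0.32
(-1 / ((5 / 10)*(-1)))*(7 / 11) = 14 / 11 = 1.27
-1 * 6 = -6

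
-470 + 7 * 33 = -239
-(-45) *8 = 360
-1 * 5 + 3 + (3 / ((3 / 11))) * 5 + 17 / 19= 1024 / 19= 53.89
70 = 70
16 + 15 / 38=623 / 38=16.39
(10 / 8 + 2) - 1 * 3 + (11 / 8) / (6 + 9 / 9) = 25 / 56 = 0.45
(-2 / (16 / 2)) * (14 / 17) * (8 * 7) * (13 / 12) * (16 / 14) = -728 / 51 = -14.27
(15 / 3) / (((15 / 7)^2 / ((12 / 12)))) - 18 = -761 / 45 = -16.91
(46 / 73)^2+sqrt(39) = 2116 / 5329+sqrt(39) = 6.64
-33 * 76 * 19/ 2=-23826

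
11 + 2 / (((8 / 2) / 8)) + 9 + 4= 28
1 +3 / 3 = 2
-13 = -13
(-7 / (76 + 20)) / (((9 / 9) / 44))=-77 / 24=-3.21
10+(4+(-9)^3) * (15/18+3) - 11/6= -2771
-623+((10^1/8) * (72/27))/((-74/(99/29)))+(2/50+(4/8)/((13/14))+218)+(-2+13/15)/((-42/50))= -8858746513/21969675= -403.23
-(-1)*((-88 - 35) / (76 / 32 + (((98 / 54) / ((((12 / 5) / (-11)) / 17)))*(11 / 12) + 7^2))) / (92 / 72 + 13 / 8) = 34432128 / 63581771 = 0.54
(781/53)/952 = 781/50456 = 0.02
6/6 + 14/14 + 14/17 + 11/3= 331/51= 6.49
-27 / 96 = -9 / 32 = -0.28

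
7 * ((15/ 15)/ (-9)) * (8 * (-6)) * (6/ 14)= 16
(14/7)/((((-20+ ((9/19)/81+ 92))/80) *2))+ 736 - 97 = 7881687/12313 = 640.11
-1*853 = -853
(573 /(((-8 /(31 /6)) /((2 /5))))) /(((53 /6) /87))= -1545381 /1060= -1457.91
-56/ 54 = -28/ 27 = -1.04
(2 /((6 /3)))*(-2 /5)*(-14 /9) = 28 /45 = 0.62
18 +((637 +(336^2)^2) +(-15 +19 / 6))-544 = 76473041491 / 6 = 12745506915.17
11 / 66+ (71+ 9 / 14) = 71.81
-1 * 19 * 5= -95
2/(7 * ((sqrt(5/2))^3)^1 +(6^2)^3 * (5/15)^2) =82944/214984723 - 140 * sqrt(10)/214984723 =0.00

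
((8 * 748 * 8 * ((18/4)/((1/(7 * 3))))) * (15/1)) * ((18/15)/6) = 13571712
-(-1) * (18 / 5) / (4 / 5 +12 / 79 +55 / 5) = 1422 / 4721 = 0.30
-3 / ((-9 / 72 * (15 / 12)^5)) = 24576 / 3125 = 7.86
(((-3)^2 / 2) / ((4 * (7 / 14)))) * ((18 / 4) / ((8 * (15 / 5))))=0.42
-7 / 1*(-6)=42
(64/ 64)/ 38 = 1/ 38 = 0.03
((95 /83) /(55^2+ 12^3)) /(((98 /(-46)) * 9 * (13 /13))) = -2185 /173974059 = -0.00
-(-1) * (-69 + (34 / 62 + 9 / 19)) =-40039 / 589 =-67.98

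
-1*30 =-30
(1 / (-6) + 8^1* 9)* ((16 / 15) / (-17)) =-4.51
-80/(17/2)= -160/17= -9.41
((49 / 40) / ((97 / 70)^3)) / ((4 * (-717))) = -420175 / 2617546164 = -0.00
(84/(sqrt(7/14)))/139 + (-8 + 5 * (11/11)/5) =-7 + 84 * sqrt(2)/139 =-6.15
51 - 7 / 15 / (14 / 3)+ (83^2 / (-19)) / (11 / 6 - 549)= 32163233 / 623770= 51.56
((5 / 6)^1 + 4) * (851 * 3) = 24679 / 2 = 12339.50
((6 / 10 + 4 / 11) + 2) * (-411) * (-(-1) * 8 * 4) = -38977.75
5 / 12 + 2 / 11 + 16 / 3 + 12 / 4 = 393 / 44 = 8.93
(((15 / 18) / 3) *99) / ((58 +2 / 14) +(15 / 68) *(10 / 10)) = 13090 / 27781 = 0.47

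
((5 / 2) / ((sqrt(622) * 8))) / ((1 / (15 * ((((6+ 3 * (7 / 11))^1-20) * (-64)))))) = 145.44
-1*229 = -229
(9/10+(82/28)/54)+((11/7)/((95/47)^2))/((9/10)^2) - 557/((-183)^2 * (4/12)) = 21008898961/15232806540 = 1.38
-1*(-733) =733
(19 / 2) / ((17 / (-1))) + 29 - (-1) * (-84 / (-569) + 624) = 12624983 / 19346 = 652.59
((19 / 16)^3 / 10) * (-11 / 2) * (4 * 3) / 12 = -75449 / 81920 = -0.92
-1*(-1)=1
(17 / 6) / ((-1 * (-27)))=17 / 162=0.10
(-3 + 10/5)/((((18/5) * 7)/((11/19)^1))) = -55/2394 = -0.02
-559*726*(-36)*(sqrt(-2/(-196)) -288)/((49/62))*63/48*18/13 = -67727575872/7 +117582597*sqrt(2)/49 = -9671974371.44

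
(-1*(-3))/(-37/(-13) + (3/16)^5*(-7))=40894464/38775199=1.05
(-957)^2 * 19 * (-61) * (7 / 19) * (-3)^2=-3519607707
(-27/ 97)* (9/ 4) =-243/ 388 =-0.63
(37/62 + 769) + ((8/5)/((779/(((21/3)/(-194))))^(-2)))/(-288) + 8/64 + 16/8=-1415600199977/546840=-2588691.76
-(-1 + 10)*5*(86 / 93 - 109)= 150765 / 31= 4863.39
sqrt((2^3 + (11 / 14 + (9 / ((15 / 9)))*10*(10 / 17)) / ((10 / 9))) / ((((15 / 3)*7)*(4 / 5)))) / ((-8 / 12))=-3*sqrt(7544855) / 4760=-1.73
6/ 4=3/ 2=1.50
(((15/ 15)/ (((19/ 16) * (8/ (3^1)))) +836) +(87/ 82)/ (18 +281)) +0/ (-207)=389592673/ 465842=836.32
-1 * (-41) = 41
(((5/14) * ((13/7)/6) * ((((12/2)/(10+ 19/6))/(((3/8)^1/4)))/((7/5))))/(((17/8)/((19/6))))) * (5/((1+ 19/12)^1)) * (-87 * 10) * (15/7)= -206294400000/99960833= -2063.75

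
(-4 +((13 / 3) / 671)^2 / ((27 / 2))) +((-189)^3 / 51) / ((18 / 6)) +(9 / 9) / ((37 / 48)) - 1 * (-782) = -2983028736916355 / 68817986127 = -43346.64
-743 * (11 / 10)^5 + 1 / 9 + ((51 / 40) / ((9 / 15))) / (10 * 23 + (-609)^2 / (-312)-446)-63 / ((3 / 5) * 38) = -52560436907789 / 43827300000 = -1199.26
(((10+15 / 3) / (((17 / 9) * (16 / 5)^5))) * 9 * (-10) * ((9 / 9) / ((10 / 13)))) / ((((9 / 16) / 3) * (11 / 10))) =-82265625 / 6127616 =-13.43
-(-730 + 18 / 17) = 12392 / 17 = 728.94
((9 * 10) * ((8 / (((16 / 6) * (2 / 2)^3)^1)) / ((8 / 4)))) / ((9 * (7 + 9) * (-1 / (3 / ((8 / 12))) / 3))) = -405 / 32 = -12.66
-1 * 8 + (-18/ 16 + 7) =-17/ 8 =-2.12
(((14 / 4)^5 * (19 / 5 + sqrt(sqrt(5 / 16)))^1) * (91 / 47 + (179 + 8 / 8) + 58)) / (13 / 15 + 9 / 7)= 266260.15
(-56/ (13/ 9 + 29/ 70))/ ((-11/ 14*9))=54880/ 12881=4.26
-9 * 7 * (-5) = 315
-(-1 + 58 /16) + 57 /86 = -675 /344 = -1.96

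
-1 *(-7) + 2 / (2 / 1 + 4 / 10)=47 / 6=7.83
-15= -15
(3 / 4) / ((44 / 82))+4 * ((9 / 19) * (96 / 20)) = 87717 / 8360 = 10.49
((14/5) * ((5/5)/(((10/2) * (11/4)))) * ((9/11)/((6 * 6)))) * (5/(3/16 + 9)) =32/12705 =0.00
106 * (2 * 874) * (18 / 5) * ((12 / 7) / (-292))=-10005552 / 2555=-3916.07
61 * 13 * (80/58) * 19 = 602680/29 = 20782.07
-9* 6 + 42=-12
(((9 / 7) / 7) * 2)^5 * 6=11337408 / 282475249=0.04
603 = 603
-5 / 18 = -0.28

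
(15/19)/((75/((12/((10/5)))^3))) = 2.27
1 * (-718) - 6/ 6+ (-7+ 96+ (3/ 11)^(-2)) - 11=-5648/ 9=-627.56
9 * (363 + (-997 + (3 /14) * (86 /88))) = -3513735 /616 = -5704.12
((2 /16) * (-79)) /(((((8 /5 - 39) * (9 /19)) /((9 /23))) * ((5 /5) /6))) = 22515 /17204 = 1.31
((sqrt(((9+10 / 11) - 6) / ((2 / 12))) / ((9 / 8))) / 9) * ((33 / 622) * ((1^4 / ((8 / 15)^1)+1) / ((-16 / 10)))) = -0.05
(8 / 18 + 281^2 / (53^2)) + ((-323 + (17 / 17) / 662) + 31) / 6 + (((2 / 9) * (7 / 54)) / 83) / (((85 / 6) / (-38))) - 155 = -372168743565907 / 2125307433780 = -175.11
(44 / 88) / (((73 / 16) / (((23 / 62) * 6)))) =552 / 2263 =0.24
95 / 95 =1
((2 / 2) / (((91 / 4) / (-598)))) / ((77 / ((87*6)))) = -96048 / 539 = -178.20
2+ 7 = 9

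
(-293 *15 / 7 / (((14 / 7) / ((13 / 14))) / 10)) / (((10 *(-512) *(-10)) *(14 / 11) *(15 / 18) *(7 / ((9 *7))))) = -3393819 / 7024640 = -0.48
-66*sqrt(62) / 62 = -8.38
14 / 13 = 1.08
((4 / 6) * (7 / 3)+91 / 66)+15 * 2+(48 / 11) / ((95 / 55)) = 35.46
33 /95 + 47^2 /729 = 233912 /69255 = 3.38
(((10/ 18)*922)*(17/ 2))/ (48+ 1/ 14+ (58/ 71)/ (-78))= 506348570/ 5589393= 90.59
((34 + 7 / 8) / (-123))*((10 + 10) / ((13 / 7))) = -3255 / 1066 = -3.05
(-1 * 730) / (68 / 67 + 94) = -24455 / 3183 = -7.68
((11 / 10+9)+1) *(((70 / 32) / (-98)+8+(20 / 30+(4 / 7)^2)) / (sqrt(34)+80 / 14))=-1561363 / 3696+1561363 *sqrt(34) / 21120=8.62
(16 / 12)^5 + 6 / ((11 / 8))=22928 / 2673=8.58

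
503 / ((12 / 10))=2515 / 6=419.17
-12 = -12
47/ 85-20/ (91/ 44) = -70523/ 7735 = -9.12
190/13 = 14.62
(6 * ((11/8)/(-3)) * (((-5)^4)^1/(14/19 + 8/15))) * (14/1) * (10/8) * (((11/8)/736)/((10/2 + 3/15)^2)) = -18858984375/11526914048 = -1.64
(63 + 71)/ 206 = 67/ 103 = 0.65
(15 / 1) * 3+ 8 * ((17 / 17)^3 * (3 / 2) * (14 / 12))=59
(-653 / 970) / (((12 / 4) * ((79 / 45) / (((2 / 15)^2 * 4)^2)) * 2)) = -41792 / 129313125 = -0.00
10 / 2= 5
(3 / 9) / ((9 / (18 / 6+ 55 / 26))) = 133 / 702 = 0.19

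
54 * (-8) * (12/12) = -432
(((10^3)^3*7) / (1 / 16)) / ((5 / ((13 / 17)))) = 291200000000 / 17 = 17129411764.71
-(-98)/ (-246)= -49/ 123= -0.40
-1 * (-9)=9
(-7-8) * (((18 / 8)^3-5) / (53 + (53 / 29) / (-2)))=-59305 / 32224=-1.84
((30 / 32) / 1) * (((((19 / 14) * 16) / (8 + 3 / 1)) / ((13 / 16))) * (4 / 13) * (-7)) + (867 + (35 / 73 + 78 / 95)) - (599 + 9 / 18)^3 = -22221924317892427 / 103137320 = -215459586.48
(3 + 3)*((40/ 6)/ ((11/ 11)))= 40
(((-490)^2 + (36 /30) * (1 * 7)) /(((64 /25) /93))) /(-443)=-279126015 /14176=-19690.04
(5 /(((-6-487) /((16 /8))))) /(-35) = 2 /3451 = 0.00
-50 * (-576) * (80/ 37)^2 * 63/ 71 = 119467.90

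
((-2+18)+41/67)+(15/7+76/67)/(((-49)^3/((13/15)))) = 13749030404/827660715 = 16.61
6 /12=1 /2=0.50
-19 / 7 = -2.71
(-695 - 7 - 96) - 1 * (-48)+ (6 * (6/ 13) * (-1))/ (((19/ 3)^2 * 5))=-17599074/ 23465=-750.01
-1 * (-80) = 80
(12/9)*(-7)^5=-67228/3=-22409.33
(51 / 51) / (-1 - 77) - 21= -1639 / 78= -21.01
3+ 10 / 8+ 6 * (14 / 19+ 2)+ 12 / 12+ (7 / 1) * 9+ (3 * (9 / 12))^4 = 536499 / 4864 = 110.30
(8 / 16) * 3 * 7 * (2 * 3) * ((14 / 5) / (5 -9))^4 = 15.13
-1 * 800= -800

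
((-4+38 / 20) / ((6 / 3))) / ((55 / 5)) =-21 / 220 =-0.10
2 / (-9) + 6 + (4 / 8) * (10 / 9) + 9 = 46 / 3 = 15.33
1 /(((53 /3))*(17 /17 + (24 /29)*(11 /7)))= 609 /24751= 0.02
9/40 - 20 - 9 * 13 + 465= 13129/40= 328.22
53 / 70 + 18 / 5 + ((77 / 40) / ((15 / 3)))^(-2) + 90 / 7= 284127 / 11858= 23.96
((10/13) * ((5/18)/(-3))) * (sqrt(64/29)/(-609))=200 * sqrt(29)/6199011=0.00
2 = 2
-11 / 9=-1.22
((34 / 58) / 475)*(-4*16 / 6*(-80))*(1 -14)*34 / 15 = -3847168 / 123975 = -31.03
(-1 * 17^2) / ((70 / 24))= -3468 / 35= -99.09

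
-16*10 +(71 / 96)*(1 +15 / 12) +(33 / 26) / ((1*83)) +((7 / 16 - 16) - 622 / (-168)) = -493584121 / 2900352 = -170.18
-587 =-587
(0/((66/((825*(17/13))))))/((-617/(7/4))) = 0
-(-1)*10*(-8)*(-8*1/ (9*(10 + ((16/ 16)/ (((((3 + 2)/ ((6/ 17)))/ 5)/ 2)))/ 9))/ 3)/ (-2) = -2720/ 2313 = -1.18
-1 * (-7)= 7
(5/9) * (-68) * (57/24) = -1615/18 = -89.72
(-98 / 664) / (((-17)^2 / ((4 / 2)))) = -49 / 47974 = -0.00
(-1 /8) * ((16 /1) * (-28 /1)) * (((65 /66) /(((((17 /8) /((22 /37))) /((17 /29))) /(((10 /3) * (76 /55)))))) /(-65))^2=82804736 /11284175529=0.01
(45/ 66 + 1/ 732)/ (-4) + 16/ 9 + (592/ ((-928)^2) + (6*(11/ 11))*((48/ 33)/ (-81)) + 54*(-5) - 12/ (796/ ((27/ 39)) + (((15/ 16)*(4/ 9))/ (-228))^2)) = -204869335716979713577/ 762984414872703936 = -268.51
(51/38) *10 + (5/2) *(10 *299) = 142280/19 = 7488.42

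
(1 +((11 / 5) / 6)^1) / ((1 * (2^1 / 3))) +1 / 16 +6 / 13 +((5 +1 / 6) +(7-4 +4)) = 45991 / 3120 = 14.74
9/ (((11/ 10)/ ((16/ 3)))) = 480/ 11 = 43.64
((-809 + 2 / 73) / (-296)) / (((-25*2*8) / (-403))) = 4759833 / 1728640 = 2.75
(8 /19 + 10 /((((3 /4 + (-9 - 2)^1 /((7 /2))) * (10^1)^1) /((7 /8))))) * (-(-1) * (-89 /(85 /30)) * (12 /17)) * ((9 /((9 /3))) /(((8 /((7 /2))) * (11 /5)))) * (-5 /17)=59294025 /275186956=0.22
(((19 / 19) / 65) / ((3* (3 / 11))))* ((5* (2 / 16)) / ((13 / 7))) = 77 / 12168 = 0.01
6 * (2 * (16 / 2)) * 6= 576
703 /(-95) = -37 /5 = -7.40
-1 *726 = -726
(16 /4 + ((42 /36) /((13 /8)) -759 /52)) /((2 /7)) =-10787 /312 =-34.57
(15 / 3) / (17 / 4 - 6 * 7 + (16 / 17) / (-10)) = -1700 / 12867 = -0.13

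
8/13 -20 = -252/13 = -19.38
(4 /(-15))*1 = -0.27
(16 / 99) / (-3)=-0.05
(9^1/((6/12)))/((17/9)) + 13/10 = 1841/170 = 10.83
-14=-14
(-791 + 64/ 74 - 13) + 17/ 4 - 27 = -122231/ 148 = -825.89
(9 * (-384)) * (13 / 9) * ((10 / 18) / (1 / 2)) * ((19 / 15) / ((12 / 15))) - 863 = -86807 / 9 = -9645.22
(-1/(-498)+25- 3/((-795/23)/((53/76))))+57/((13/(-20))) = -77038379/1230060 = -62.63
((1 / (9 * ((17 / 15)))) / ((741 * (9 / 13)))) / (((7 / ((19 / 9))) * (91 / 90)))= 50 / 877149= 0.00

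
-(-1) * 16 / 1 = 16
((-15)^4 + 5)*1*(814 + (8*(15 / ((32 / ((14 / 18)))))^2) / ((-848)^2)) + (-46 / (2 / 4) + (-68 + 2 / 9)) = 5690148263093609 / 138067968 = 41212660.30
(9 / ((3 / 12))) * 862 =31032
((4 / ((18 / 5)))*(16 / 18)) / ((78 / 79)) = 3160 / 3159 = 1.00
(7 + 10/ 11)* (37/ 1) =3219/ 11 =292.64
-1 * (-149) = 149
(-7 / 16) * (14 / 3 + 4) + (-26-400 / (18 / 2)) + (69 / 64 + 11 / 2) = -38971 / 576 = -67.66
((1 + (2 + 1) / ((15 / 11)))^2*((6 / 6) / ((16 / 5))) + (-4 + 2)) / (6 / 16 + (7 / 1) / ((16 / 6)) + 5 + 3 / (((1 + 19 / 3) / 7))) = 132 / 1195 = 0.11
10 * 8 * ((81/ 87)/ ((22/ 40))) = 43200/ 319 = 135.42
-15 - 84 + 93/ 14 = -1293/ 14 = -92.36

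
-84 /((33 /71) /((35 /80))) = -3479 /44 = -79.07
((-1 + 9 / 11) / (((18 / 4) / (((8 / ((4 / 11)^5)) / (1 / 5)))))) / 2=-73205 / 576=-127.09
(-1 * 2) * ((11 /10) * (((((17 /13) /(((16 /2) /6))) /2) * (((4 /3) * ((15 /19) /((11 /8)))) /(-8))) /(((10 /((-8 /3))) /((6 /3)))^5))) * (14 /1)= -3899392 /62521875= -0.06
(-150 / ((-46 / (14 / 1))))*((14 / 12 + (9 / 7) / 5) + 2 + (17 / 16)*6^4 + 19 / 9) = 4354985 / 69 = 63115.72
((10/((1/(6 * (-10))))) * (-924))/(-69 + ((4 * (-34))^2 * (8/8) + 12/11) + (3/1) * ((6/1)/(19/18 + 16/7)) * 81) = 2567426400/87361277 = 29.39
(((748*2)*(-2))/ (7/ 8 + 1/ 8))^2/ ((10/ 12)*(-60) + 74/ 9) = -10071072/ 47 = -214278.13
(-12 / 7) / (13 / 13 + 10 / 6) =-9 / 14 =-0.64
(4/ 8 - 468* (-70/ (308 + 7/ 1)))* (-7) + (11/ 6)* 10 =-713.17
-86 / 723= -0.12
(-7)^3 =-343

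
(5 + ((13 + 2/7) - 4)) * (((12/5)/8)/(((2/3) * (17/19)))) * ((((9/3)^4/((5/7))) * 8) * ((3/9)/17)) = 36936/289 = 127.81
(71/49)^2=5041/2401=2.10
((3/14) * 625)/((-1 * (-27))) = 625/126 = 4.96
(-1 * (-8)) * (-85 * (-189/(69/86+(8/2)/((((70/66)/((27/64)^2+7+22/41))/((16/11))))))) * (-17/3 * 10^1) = -1369554816000/8109277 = -168887.41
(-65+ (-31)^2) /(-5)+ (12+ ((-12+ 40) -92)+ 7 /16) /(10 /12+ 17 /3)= -97309 /520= -187.13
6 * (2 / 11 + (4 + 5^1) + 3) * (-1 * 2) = -1608 / 11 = -146.18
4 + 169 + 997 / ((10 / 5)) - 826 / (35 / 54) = -6029 / 10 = -602.90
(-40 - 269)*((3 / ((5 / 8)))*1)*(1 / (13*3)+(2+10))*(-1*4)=4637472 / 65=71345.72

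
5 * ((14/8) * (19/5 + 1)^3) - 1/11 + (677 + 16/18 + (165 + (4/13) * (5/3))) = 58268629/32175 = 1810.99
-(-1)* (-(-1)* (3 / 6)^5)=1 / 32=0.03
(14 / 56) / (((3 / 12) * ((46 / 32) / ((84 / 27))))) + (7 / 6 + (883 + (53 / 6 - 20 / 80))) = 740989 / 828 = 894.91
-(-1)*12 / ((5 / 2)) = 24 / 5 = 4.80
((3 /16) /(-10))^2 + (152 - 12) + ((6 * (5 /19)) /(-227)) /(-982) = 7589795315147 /54212684800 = 140.00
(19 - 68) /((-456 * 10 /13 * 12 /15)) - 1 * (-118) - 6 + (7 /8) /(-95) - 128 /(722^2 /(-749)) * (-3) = 13963779683 /125108160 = 111.61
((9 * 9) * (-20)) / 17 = -1620 / 17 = -95.29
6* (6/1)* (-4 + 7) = 108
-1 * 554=-554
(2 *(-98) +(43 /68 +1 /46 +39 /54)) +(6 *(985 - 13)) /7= 62914571 /98532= 638.52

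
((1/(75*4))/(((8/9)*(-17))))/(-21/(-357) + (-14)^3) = 0.00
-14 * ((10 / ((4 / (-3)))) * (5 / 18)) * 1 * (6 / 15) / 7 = 5 / 3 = 1.67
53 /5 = 10.60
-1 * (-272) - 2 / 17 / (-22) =50865 / 187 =272.01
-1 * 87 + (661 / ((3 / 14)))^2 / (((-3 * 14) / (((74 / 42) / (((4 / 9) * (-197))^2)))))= -43177141 / 310472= -139.07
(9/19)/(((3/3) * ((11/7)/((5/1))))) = 315/209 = 1.51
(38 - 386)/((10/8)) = -1392/5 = -278.40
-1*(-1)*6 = 6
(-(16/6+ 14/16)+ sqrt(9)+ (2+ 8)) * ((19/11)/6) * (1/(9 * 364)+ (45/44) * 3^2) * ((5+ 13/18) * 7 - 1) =502872764267/513729216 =978.87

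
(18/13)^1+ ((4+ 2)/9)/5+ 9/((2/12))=10826/195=55.52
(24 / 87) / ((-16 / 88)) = -44 / 29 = -1.52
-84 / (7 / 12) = -144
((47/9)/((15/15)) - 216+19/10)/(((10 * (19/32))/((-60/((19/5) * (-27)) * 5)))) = -3007840/29241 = -102.86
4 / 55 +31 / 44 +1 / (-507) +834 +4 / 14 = 835.06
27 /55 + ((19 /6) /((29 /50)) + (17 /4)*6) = 300983 /9570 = 31.45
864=864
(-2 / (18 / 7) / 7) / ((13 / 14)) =-14 / 117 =-0.12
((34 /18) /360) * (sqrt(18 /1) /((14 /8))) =17 * sqrt(2) /1890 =0.01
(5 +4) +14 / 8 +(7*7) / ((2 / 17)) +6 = 433.25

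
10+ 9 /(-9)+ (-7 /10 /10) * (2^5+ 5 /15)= 2021 /300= 6.74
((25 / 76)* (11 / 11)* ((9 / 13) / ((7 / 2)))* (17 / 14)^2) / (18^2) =7225 / 24399648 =0.00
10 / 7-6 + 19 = 101 / 7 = 14.43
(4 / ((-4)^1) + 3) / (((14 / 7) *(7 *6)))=1 / 42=0.02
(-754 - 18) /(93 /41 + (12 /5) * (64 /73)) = -11552980 /65433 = -176.56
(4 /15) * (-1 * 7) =-28 /15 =-1.87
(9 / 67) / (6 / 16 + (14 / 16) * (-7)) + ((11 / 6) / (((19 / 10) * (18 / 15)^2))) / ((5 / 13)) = 5435203 / 3162132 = 1.72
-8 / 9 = -0.89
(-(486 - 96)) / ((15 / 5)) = -130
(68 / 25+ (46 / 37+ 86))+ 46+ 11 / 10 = 253567 / 1850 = 137.06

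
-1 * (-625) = 625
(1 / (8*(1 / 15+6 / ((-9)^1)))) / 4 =-5 / 96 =-0.05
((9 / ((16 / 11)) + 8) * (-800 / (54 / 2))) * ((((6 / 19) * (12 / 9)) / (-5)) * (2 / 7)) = 36320 / 3591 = 10.11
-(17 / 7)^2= -289 / 49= -5.90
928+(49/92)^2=7856993/8464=928.28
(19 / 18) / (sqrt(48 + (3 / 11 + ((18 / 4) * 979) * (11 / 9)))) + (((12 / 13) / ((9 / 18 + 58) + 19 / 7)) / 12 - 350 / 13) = -23072 / 857 + 19 * sqrt(2629462) / 2151378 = -26.91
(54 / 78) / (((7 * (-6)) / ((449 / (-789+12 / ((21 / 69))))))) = 0.01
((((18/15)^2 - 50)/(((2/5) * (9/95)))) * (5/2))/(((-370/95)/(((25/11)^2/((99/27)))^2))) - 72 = 409104667859/262191028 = 1560.33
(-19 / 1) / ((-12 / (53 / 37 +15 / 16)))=26657 / 7104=3.75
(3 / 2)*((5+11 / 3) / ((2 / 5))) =65 / 2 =32.50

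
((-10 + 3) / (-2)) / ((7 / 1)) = 0.50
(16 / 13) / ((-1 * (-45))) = 16 / 585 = 0.03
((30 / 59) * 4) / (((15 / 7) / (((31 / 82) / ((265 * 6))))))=434 / 1923105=0.00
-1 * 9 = -9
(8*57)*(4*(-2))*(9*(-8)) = 262656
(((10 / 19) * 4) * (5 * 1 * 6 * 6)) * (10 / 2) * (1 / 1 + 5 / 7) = 432000 / 133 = 3248.12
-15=-15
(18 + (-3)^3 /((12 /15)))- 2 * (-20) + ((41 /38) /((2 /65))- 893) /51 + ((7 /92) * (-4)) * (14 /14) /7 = 329147 /44574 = 7.38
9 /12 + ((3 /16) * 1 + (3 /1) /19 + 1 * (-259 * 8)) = -629555 /304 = -2070.90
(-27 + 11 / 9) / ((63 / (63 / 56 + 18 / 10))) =-377 / 315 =-1.20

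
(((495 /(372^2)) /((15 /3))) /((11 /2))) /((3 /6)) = 1 /3844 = 0.00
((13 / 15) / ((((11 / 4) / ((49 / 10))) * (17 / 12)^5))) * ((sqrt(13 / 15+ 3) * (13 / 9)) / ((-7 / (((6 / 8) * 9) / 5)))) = -0.15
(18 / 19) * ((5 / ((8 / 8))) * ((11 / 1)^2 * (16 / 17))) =174240 / 323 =539.44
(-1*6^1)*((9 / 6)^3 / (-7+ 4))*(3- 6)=-20.25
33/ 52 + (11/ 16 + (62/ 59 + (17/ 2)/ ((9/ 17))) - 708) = -76161791/ 110448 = -689.57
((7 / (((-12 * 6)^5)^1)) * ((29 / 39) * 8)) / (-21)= 29 / 28298170368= 0.00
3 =3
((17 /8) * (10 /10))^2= 289 /64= 4.52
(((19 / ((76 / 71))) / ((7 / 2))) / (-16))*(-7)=71 / 32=2.22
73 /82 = 0.89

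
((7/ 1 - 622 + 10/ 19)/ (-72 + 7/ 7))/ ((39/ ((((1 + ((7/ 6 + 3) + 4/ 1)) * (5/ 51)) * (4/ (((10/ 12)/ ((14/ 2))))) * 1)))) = 17979500/ 2683161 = 6.70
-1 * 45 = -45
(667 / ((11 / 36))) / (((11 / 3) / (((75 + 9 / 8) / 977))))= 10967481 / 236434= 46.39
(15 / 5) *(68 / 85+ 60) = 912 / 5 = 182.40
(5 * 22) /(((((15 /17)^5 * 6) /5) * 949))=15618427 /86477625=0.18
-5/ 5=-1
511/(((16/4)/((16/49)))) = 292/7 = 41.71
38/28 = 19/14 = 1.36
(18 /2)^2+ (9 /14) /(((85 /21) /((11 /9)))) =13803 /170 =81.19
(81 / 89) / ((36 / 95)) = 855 / 356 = 2.40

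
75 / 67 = 1.12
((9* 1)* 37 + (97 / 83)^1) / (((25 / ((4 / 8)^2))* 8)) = 3467 / 8300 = 0.42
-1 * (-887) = 887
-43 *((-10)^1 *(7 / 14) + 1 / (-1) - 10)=688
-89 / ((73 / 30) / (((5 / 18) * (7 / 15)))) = -3115 / 657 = -4.74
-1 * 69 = -69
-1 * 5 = -5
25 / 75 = 1 / 3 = 0.33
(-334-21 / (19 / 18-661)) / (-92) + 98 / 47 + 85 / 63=816438485 / 115570791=7.06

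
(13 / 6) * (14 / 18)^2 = 1.31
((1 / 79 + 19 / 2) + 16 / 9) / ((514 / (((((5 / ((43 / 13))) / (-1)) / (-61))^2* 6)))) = 67832375 / 838123554522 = 0.00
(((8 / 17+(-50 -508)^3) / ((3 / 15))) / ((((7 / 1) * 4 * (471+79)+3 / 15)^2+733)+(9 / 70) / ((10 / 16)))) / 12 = -323049879250 / 1058357261109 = -0.31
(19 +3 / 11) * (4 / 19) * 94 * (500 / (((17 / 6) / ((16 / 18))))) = 637696000 / 10659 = 59827.00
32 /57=0.56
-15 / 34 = -0.44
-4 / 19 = -0.21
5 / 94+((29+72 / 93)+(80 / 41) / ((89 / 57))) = 31.08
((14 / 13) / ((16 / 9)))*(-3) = -189 / 104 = -1.82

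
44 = 44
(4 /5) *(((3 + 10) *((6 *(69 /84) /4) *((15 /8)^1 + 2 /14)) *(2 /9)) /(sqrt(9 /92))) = 33787 *sqrt(23) /8820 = 18.37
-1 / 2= -0.50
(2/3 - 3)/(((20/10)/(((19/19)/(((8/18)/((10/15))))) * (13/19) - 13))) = 13.97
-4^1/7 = -4/7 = -0.57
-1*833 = -833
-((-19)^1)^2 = -361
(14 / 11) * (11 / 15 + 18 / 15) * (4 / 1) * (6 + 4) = 3248 / 33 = 98.42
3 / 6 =1 / 2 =0.50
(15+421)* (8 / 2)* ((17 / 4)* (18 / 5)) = 133416 / 5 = 26683.20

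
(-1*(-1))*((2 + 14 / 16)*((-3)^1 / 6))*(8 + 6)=-161 / 8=-20.12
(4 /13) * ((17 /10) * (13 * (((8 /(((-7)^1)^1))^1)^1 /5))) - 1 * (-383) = 66753 /175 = 381.45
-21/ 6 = -7/ 2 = -3.50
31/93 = 1/3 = 0.33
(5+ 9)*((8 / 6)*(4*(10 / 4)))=560 / 3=186.67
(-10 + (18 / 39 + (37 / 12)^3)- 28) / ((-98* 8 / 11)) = 2032525 / 17611776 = 0.12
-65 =-65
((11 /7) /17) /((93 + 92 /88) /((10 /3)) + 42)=2420 /1838193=0.00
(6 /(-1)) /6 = -1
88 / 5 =17.60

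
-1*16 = -16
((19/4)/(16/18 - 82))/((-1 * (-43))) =-171/125560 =-0.00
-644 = -644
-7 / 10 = -0.70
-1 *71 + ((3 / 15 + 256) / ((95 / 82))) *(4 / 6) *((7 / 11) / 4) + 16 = -164826 / 5225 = -31.55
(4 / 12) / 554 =1 / 1662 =0.00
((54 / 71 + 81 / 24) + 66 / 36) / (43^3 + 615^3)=1453 / 56642878704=0.00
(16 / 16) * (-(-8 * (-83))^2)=-440896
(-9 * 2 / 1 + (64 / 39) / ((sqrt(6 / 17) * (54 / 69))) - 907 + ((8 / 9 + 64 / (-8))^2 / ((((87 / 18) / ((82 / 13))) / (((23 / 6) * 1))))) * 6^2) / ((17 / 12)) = 1472 * sqrt(102) / 5967 + 111046796 / 19227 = 5778.06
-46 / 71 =-0.65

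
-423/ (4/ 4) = -423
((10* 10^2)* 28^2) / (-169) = -784000 / 169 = -4639.05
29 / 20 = 1.45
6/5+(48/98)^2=17286/12005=1.44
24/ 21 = 8/ 7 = 1.14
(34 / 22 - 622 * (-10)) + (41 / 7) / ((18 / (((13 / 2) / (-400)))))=6898443737 / 1108800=6221.54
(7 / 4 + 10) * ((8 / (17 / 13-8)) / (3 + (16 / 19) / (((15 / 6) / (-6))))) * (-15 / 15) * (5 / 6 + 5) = 2031575 / 24273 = 83.70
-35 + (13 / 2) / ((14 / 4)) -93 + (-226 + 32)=-2241 / 7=-320.14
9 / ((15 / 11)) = 33 / 5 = 6.60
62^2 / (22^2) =961 / 121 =7.94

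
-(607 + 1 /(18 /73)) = -10999 /18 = -611.06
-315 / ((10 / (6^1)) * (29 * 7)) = -0.93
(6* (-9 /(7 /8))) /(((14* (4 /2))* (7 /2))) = -216 /343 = -0.63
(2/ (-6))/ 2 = -1/ 6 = -0.17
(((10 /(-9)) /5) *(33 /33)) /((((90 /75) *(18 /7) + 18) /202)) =-7070 /3321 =-2.13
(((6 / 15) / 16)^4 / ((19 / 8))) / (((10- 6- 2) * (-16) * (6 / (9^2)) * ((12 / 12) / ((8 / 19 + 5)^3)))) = -29503629 / 2668974080000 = -0.00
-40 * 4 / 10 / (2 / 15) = -120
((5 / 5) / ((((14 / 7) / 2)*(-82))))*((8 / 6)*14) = -28 / 123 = -0.23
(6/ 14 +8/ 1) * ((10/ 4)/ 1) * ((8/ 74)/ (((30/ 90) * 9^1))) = 590/ 777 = 0.76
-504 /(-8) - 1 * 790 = -727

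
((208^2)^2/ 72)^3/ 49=12808257748541446320816128/ 35721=358563806963451368125.64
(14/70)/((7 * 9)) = 1/315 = 0.00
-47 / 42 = -1.12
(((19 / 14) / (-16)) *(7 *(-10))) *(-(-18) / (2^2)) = 855 / 32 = 26.72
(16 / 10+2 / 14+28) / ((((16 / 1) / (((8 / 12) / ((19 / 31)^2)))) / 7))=333467 / 14440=23.09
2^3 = 8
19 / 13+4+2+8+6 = 279 / 13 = 21.46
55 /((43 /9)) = 495 /43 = 11.51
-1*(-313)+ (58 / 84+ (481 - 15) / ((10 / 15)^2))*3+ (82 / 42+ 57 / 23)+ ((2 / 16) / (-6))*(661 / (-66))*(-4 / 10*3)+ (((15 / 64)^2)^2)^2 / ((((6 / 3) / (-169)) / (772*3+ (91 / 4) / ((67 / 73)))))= 13879081053293236828085209 / 4007877157386757079040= 3462.95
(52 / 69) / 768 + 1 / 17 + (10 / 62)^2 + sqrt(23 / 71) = 18574109 / 216432576 + sqrt(1633) / 71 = 0.65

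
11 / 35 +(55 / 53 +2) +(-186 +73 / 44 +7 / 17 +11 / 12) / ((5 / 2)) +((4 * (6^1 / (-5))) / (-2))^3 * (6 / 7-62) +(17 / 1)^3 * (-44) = -5647819188622 / 26016375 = -217087.09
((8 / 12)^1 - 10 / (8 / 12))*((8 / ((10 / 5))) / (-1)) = 57.33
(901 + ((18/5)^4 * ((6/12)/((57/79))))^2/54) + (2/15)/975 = 19004717051563/16498828125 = 1151.88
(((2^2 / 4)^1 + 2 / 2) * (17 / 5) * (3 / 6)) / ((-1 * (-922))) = 17 / 4610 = 0.00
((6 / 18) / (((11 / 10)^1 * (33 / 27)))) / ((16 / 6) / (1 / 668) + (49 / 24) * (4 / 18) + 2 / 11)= 3240 / 23286769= 0.00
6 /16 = 3 /8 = 0.38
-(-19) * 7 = 133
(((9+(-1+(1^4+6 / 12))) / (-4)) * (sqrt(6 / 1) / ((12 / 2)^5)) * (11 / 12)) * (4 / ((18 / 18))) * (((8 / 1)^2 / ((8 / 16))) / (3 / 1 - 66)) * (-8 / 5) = -836 * sqrt(6) / 229635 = -0.01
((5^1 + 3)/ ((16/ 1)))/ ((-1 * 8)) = -1/ 16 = -0.06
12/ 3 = 4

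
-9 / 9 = -1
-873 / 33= -291 / 11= -26.45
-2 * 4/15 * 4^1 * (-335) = 2144/3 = 714.67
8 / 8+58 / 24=3.42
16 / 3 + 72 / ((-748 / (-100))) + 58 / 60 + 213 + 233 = 863801 / 1870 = 461.93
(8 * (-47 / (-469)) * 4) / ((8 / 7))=188 / 67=2.81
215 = 215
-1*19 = -19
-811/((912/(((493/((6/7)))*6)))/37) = -103554157/912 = -113546.22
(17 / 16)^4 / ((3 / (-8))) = -83521 / 24576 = -3.40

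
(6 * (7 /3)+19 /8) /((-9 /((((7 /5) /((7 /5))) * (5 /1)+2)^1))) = -917 /72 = -12.74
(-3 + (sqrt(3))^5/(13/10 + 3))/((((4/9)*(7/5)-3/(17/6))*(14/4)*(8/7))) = 2295/1336-34425*sqrt(3)/28724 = -0.36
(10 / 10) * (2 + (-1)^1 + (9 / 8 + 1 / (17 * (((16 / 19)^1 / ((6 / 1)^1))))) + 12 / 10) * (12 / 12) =1273 / 340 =3.74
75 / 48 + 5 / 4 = 45 / 16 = 2.81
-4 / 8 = -1 / 2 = -0.50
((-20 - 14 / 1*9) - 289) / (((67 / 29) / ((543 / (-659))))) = 6849945 / 44153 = 155.14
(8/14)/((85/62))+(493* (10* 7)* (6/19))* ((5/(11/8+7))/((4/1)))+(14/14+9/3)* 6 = 1250501144/757435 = 1650.97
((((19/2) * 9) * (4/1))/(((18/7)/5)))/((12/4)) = 665/3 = 221.67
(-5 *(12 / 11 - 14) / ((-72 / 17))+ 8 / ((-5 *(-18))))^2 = 899940001 / 3920400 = 229.55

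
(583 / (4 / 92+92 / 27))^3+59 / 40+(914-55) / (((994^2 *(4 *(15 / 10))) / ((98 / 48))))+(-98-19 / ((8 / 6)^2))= 688937767700567335801661 / 142881400458682560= 4821745.63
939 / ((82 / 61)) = 57279 / 82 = 698.52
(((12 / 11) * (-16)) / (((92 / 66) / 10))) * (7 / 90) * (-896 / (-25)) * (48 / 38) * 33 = -14549.89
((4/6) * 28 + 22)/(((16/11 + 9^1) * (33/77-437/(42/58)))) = -4697/728180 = -0.01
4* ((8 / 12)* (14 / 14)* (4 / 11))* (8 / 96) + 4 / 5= 436 / 495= 0.88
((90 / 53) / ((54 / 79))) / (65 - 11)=395 / 8586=0.05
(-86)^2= 7396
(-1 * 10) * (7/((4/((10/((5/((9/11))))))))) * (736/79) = -231840/869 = -266.79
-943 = -943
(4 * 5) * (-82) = -1640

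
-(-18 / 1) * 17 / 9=34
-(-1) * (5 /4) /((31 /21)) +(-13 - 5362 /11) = -681465 /1364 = -499.61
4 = 4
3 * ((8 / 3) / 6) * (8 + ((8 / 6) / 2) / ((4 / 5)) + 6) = 178 / 9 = 19.78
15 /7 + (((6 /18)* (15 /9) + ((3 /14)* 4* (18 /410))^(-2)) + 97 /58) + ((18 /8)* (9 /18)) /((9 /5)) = 841959889 /1183896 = 711.18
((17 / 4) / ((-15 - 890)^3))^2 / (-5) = -289 / 43952285408851250000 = -0.00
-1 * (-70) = 70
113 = 113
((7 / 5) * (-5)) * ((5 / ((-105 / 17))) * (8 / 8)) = 17 / 3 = 5.67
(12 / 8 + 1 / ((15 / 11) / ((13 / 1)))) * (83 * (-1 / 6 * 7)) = -192311 / 180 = -1068.39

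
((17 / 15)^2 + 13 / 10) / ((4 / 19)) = 22097 / 1800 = 12.28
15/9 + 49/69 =164/69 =2.38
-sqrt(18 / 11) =-3 * sqrt(22) / 11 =-1.28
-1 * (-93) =93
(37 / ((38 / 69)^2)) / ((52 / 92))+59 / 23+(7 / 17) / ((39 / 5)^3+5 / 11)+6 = 537873382915293 / 2396953448084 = 224.40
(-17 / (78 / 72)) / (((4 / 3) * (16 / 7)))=-1071 / 208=-5.15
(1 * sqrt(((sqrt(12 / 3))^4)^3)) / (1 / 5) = 320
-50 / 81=-0.62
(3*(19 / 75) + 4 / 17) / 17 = 423 / 7225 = 0.06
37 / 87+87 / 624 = 10219 / 18096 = 0.56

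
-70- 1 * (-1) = -69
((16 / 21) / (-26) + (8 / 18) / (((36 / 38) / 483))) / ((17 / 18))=1113332 / 4641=239.89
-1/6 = -0.17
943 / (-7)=-943 / 7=-134.71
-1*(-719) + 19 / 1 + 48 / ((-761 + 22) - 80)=201458 / 273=737.94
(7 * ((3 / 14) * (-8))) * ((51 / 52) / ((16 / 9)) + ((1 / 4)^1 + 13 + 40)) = -134289 / 208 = -645.62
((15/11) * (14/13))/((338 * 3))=0.00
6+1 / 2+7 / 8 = 59 / 8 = 7.38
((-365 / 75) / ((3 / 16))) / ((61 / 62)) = -72416 / 2745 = -26.38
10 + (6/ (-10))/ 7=347/ 35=9.91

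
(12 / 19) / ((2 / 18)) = 108 / 19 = 5.68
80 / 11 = 7.27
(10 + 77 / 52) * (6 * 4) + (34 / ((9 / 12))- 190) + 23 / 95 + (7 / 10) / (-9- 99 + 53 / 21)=2151883183 / 16413150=131.11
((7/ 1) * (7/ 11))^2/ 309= 2401/ 37389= 0.06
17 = 17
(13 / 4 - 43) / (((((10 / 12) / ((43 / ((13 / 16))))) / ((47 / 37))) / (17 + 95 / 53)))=-144929952 / 2405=-60261.93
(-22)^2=484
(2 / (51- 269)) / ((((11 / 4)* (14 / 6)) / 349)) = -4188 / 8393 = -0.50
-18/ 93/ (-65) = 6/ 2015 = 0.00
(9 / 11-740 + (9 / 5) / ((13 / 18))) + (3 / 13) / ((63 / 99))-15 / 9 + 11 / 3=-3675306 / 5005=-734.33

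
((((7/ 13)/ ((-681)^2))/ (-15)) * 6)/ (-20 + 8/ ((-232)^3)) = 3121792/ 134435360993895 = 0.00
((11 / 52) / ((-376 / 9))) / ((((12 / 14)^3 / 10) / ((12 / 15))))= -3773 / 58656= -0.06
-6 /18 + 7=20 /3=6.67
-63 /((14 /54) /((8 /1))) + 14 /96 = -93305 /48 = -1943.85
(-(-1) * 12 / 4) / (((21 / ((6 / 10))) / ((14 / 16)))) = 3 / 40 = 0.08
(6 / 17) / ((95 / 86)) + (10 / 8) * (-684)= -1380309 / 1615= -854.68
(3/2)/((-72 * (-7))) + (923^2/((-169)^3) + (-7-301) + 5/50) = -14782131667/47982480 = -308.07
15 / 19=0.79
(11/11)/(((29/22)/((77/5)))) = 1694/145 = 11.68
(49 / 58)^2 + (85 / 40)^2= 281465 / 53824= 5.23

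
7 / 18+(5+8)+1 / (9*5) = 1207 / 90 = 13.41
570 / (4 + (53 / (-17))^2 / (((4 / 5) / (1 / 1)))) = 219640 / 6223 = 35.29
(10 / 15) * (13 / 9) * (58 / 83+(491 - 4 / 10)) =1767038 / 3735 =473.10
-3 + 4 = 1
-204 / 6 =-34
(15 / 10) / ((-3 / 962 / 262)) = -126022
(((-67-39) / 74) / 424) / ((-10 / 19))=19 / 2960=0.01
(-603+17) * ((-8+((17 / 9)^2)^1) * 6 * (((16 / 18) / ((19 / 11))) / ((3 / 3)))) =37025824 / 4617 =8019.46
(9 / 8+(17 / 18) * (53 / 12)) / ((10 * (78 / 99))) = 121 / 180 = 0.67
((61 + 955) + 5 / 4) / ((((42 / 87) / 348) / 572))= 2936100882 / 7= 419442983.14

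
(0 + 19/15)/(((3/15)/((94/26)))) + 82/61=57671/2379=24.24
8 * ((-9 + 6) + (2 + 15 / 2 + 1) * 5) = 396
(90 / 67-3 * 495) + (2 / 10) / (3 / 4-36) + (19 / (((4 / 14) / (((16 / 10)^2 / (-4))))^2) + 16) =-8102739077 / 5904375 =-1372.33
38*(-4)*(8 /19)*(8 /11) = -512 /11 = -46.55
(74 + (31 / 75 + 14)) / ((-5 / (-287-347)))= 4204054 / 375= 11210.81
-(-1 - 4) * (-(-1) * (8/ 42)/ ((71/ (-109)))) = -2180/ 1491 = -1.46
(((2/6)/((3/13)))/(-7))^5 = -371293/992436543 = -0.00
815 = 815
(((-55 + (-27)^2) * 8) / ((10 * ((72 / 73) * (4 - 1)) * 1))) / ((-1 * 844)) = -24601 / 113940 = -0.22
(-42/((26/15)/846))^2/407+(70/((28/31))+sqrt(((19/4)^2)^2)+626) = 1137069773711/1100528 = 1033203.86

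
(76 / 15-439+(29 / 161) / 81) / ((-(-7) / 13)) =-367828214 / 456435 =-805.87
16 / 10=8 / 5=1.60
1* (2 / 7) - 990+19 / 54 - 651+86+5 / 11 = -6461149 / 4158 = -1553.91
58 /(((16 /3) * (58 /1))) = 3 /16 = 0.19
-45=-45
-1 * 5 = -5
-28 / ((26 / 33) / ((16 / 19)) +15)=-1056 / 601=-1.76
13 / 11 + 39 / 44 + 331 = 14655 / 44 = 333.07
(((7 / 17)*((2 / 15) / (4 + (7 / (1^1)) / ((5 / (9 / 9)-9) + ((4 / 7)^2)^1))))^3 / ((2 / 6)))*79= 1123766784 / 263251475929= 0.00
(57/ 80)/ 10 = 0.07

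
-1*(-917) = 917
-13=-13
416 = 416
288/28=72/7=10.29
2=2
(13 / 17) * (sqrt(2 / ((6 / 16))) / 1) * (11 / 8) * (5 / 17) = 715 * sqrt(3) / 1734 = 0.71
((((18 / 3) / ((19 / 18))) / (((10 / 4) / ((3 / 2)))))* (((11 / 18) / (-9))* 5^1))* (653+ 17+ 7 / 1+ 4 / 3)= -44770 / 57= -785.44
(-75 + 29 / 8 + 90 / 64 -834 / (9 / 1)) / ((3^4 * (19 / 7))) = -109291 / 147744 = -0.74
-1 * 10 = -10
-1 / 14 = -0.07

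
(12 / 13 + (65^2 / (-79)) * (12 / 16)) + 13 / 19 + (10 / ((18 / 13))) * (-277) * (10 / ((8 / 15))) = -2198076236 / 58539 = -37548.92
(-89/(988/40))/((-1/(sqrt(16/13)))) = 3560*sqrt(13)/3211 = 4.00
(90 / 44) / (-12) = -15 / 88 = -0.17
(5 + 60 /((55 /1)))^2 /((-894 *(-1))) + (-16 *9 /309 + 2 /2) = 6411937 /11141922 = 0.58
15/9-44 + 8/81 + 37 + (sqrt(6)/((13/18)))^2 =85808/13689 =6.27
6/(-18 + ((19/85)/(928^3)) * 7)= -407581163520/1222743490427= -0.33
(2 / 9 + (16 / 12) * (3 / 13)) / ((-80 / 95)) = -589 / 936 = -0.63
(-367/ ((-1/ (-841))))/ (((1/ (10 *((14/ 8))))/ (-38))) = 205250255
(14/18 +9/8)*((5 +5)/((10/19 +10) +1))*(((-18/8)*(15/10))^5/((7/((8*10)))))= -34583523075/4186112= -8261.49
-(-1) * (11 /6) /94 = 11 /564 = 0.02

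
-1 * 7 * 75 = -525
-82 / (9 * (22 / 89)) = -3649 / 99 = -36.86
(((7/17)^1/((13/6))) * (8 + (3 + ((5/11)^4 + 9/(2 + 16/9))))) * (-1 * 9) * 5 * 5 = -31576726125/55006237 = -574.06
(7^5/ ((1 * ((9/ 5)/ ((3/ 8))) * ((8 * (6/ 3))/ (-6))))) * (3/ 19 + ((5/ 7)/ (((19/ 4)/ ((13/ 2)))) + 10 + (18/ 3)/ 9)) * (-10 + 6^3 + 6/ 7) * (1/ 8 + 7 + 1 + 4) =-141789190795/ 3648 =-38867650.99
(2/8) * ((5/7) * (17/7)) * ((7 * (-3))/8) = -255/224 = -1.14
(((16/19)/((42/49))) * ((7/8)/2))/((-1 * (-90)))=49/10260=0.00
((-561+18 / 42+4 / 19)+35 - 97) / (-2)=41387 / 133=311.18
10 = 10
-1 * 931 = -931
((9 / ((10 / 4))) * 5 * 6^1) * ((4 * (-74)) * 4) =-127872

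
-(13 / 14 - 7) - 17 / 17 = 71 / 14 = 5.07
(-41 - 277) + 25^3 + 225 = 15532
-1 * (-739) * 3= 2217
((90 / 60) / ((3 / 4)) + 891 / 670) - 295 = -195419 / 670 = -291.67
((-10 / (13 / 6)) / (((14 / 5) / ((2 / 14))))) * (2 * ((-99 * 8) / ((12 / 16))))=316800 / 637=497.33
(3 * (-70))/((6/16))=-560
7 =7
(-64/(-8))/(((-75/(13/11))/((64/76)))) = -1664/15675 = -0.11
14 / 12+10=67 / 6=11.17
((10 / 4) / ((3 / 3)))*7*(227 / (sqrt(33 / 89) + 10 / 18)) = -4545675 / 128 + 91935*sqrt(2937) / 128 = 3411.40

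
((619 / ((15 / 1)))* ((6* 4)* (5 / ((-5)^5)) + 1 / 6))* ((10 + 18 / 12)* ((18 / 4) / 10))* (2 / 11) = 6847997 / 1375000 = 4.98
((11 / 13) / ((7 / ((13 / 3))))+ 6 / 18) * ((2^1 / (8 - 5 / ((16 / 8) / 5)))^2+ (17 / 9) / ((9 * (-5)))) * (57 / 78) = 19 / 195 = 0.10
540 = 540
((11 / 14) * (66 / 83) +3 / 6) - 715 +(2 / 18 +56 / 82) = -305753521 / 428778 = -713.08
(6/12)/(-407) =-1/814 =-0.00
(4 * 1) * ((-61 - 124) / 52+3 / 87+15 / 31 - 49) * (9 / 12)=-156.12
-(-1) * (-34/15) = -34/15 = -2.27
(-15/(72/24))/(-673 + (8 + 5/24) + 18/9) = 120/15907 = 0.01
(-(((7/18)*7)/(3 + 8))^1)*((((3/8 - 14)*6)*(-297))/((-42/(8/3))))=763/2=381.50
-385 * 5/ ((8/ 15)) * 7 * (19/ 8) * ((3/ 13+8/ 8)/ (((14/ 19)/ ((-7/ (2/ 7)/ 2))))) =510769875/ 416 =1227812.20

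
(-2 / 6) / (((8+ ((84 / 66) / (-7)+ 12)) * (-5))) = 11 / 3270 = 0.00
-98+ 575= 477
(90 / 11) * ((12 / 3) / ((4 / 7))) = 57.27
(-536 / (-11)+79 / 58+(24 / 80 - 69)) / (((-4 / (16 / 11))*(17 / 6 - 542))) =-712416 / 56758075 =-0.01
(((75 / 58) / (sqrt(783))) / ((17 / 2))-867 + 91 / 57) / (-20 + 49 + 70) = -49328 / 5643 + 25 * sqrt(87) / 4246209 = -8.74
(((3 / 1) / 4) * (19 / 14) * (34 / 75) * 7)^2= 104329 / 10000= 10.43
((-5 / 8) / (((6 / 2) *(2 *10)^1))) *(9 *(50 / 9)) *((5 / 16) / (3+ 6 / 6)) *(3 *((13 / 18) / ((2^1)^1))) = -1625 / 36864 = -0.04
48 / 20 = 12 / 5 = 2.40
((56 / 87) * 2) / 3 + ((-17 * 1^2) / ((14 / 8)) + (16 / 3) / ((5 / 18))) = 90572 / 9135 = 9.91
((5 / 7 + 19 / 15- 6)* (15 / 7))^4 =31713911056 / 5764801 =5501.30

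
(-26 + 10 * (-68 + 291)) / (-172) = -551 / 43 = -12.81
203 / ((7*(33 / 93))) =899 / 11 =81.73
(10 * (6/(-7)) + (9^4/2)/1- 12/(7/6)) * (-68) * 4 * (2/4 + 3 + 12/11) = -313613484/77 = -4072902.39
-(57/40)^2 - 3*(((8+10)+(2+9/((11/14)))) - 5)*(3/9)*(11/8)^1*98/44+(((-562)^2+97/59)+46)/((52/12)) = 982944572487/13499200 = 72815.02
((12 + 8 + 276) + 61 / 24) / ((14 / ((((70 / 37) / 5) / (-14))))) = -7165 / 12432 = -0.58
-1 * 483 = -483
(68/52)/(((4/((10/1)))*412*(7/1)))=0.00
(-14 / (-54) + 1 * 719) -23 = 18799 / 27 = 696.26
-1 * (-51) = 51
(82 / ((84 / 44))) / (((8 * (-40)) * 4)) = -451 / 13440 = -0.03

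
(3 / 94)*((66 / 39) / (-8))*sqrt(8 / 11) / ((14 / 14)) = -3*sqrt(22) / 2444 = -0.01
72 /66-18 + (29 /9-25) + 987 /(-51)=-97681 /1683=-58.04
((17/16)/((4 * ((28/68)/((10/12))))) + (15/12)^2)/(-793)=-0.00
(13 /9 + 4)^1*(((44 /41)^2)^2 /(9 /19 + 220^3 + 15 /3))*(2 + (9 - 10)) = 0.00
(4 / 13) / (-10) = -2 / 65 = -0.03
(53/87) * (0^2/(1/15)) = 0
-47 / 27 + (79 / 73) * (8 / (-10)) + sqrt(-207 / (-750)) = -2.08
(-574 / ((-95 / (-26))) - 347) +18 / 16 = -382257 / 760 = -502.97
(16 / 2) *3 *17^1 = 408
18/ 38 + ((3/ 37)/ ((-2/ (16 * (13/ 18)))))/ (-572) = 11008/ 23199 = 0.47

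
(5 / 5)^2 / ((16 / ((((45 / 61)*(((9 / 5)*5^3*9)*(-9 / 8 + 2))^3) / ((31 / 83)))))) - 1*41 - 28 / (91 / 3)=138293935150568885 / 201383936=686717808.27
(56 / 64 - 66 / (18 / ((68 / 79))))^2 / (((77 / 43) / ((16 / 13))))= 804341875 / 224900676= 3.58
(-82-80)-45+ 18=-189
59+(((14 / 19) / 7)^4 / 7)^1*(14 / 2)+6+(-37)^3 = -6592678732 / 130321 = -50588.00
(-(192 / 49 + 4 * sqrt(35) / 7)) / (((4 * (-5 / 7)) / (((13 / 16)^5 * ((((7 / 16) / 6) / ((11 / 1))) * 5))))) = 2599051 * sqrt(35) / 1107296256 + 371293 / 23068672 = 0.03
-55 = -55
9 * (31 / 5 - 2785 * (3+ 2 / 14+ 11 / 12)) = -14237463 / 140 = -101696.16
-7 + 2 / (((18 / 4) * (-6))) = -191 / 27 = -7.07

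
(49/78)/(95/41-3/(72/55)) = 8036/325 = 24.73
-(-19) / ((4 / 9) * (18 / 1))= 19 / 8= 2.38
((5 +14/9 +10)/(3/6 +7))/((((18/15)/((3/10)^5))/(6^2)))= 4023/25000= 0.16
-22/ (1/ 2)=-44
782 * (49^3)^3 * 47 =59850713377600642546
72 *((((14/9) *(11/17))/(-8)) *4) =-616/17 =-36.24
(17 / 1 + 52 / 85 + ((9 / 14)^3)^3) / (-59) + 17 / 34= 20845057033667 / 103615149621760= 0.20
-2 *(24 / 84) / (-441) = 4 / 3087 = 0.00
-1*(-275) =275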